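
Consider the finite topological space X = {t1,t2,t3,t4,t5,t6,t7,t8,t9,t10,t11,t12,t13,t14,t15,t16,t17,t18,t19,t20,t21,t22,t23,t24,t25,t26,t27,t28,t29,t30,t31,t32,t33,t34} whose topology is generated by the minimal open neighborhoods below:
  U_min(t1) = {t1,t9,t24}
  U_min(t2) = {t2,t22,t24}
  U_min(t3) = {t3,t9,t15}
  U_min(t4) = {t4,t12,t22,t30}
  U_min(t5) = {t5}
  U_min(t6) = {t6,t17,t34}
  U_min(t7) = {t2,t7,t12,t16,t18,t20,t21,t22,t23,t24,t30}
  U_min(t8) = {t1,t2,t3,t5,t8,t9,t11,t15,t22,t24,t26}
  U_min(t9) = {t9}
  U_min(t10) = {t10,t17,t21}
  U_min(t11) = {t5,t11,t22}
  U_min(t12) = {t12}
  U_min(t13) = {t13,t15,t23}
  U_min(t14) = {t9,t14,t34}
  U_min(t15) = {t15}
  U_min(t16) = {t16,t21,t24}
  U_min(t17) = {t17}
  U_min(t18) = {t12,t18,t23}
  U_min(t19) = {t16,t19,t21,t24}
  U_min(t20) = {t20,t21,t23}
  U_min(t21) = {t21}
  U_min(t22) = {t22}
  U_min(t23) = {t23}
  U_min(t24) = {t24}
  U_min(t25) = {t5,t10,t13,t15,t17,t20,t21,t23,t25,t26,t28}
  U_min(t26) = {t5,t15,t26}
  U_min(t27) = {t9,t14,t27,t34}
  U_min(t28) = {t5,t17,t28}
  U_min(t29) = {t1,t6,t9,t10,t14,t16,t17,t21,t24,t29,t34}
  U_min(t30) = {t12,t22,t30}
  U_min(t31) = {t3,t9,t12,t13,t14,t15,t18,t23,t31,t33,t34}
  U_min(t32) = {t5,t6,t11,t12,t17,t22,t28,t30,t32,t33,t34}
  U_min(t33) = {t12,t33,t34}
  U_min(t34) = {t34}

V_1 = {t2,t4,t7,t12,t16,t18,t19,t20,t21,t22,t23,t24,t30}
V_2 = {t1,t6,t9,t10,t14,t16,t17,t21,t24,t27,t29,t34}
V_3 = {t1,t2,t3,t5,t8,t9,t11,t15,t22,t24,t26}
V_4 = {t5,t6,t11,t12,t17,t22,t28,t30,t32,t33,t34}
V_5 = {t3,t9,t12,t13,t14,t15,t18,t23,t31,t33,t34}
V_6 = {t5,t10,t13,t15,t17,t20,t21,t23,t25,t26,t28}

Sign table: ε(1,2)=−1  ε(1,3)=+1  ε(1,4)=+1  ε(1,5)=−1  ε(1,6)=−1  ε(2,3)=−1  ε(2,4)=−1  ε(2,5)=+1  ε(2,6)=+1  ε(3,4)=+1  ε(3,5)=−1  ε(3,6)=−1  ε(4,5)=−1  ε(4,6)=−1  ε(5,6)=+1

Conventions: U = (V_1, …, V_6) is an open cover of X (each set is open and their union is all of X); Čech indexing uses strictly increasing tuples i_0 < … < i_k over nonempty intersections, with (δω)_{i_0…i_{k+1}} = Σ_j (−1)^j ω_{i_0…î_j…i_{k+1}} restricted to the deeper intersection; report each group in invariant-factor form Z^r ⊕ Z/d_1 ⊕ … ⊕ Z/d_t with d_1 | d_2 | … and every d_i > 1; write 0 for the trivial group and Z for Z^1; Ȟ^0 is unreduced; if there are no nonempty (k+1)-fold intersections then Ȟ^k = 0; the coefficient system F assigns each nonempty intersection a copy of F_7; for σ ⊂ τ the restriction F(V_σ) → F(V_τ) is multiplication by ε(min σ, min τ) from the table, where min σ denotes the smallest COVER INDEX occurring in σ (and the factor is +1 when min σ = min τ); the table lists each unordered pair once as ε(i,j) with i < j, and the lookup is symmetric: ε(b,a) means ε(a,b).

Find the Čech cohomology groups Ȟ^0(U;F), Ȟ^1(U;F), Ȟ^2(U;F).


Ȟ^0(U;F) ≅ Z/7, Ȟ^1(U;F) ≅ 0, Ȟ^2(U;F) ≅ 0

nonempty overlaps:
  V12={t16,t21,t24} V13={t2,t22,t24} V14={t12,t22,t30} V15={t12,t18,t23} V16={t20,t21,t23} V23={t1,t9,t24} V24={t6,t17,t34} V25={t9,t14,t34} V26={t10,t17,t21} V34={t5,t11,t22} V35={t3,t9,t15} V36={t5,t15,t26} V45={t12,t33,t34} V46={t5,t17,t28} V56={t13,t15,t23}
  V123={t24} V126={t21} V134={t22} V145={t12} V156={t23} V235={t9} V245={t34} V246={t17} V346={t5} V356={t15}
C dims 6,15,10; δ0: rk_F7 5; δ1: rk_F7 10
degree 0: 6−5−0 = 1 → Ȟ^0 ≅ Z/7
degree 1: 15−10−5 = 0 → Ȟ^1 ≅ 0
degree 2: 10−0−10 = 0 → Ȟ^2 ≅ 0


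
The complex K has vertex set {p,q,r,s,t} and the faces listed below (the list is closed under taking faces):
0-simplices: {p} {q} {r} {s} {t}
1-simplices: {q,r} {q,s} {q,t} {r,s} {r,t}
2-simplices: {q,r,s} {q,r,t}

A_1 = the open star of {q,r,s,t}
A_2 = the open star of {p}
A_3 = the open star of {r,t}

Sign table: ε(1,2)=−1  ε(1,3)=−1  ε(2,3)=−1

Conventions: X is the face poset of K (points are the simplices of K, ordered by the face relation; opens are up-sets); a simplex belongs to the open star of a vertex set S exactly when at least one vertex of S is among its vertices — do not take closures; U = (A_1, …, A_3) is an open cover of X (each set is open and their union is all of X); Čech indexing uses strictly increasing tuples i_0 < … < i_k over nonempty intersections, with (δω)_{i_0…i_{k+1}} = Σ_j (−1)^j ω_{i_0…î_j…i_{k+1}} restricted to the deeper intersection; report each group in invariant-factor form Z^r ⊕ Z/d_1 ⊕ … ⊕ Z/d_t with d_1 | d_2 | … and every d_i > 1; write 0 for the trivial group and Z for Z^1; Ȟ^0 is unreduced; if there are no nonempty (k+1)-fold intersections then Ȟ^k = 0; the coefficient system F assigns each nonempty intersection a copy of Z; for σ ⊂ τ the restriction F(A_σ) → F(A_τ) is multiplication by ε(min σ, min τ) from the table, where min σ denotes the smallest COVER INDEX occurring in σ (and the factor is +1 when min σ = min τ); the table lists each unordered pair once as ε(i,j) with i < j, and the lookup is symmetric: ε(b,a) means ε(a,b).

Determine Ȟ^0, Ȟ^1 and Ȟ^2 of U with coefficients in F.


intersection data:
  A1={{q},{r},{s},{t},{q,r},{q,s},{q,t},{r,s},{r,t},{q,r,s},{q,r,t}} A2={{p}} A3={{r},{t},{q,r},{q,t},{r,s},{r,t},{q,r,s},{q,r,t}}
  A13={{r},{t},{q,r},{q,t},{r,s},{r,t},{q,r,s},{q,r,t}}
C dims 3,1; δ0: rk 1, SNF 1^1
Ȟ^0 = (3 − 1) − 0 = 2, so Ȟ^0 ≅ Z^2
Ȟ^1 = (1 − 0) − 1 = 0, so Ȟ^1 ≅ 0
Ȟ^2 = (0 − 0) − 0 = 0, so Ȟ^2 ≅ 0

Ȟ^0 = Z^2; Ȟ^1 = 0; Ȟ^2 = 0


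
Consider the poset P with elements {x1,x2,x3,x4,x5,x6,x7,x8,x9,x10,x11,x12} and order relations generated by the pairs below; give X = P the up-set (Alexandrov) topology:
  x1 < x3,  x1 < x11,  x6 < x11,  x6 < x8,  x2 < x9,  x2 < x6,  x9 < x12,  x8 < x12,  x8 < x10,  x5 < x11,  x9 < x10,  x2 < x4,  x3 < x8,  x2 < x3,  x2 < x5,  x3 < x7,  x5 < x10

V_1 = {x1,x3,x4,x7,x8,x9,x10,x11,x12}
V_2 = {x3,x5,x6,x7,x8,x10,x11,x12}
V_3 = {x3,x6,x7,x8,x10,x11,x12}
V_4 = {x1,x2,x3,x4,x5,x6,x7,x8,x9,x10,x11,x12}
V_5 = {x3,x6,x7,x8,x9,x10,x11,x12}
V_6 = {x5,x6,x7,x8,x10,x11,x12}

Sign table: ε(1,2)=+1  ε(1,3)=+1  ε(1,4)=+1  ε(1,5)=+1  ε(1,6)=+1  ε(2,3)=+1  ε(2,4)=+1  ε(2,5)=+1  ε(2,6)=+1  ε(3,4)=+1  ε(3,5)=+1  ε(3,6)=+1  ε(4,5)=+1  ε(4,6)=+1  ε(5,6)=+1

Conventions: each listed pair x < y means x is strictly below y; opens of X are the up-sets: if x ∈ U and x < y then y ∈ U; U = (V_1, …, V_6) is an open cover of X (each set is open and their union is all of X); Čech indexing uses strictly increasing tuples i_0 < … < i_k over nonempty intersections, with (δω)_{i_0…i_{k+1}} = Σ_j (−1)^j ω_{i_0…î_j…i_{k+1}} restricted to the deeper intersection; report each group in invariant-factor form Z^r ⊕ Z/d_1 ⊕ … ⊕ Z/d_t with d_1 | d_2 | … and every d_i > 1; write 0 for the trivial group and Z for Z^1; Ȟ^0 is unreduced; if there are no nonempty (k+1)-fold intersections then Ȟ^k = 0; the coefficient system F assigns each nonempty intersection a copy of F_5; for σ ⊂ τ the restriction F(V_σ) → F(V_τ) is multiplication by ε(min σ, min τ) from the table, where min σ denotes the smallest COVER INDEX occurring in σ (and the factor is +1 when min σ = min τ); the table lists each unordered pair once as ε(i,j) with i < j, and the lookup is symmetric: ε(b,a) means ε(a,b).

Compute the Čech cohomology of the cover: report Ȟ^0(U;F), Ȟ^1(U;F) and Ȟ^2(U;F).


Ȟ^0 ≅ Z/5; Ȟ^1 ≅ 0; Ȟ^2 ≅ 0

nerve simplices:
  V12={x3,x7,x8,x10,x11,x12} V13={x3,x7,x8,x10,x11,x12} V14={x1,x3,x4,x7,x8,x9,x10,x11,x12} V15={x3,x7,x8,x9,x10,x11,x12} V16={x7,x8,x10,x11,x12} V23={x3,x6,x7,x8,x10,x11,x12} V24={x3,x5,x6,x7,x8,x10,x11,x12} V25={x3,x6,x7,x8,x10,x11,x12} V26={x5,x6,x7,x8,x10,x11,x12} V34={x3,x6,x7,x8,x10,x11,x12} V35={x3,x6,x7,x8,x10,x11,x12} V36={x6,x7,x8,x10,x11,x12} V45={x3,x6,x7,x8,x9,x10,x11,x12} V46={x5,x6,x7,x8,x10,x11,x12} V56={x6,x7,x8,x10,x11,x12}
  V123={x3,x7,x8,x10,x11,x12} V124={x3,x7,x8,x10,x11,x12} V125={x3,x7,x8,x10,x11,x12} V126={x7,x8,x10,x11,x12} V134={x3,x7,x8,x10,x11,x12} V135={x3,x7,x8,x10,x11,x12} V136={x7,x8,x10,x11,x12} V145={x3,x7,x8,x9,x10,x11,x12} V146={x7,x8,x10,x11,x12} V156={x7,x8,x10,x11,x12} V234={x3,x6,x7,x8,x10,x11,x12} V235={x3,x6,x7,x8,x10,x11,x12} V236={x6,x7,x8,x10,x11,x12} V245={x3,x6,x7,x8,x10,x11,x12} V246={x5,x6,x7,x8,x10,x11,x12} V256={x6,x7,x8,x10,x11,x12} V345={x3,x6,x7,x8,x10,x11,x12} V346={x6,x7,x8,x10,x11,x12} V356={x6,x7,x8,x10,x11,x12} V456={x6,x7,x8,x10,x11,x12}
  V1234={x3,x7,x8,x10,x11,x12} V1235={x3,x7,x8,x10,x11,x12} V1236={x7,x8,x10,x11,x12} V1245={x3,x7,x8,x10,x11,x12} V1246={x7,x8,x10,x11,x12} V1256={x7,x8,x10,x11,x12} V1345={x3,x7,x8,x10,x11,x12} V1346={x7,x8,x10,x11,x12} V1356={x7,x8,x10,x11,x12} V1456={x7,x8,x10,x11,x12} V2345={x3,x6,x7,x8,x10,x11,x12} V2346={x6,x7,x8,x10,x11,x12} V2356={x6,x7,x8,x10,x11,x12} V2456={x6,x7,x8,x10,x11,x12} V3456={x6,x7,x8,x10,x11,x12}
  V12345={x3,x7,x8,x10,x11,x12} V12346={x7,x8,x10,x11,x12} V12356={x7,x8,x10,x11,x12} V12456={x7,x8,x10,x11,x12} V13456={x7,x8,x10,x11,x12} V23456={x6,x7,x8,x10,x11,x12}
  V123456={x7,x8,x10,x11,x12}
C dims 6,15,20,15; δ0: rk_F5 5; δ1: rk_F5 10; δ2: rk_F5 10
degree 0: 6−5−0 = 1 → Ȟ^0 ≅ Z/5
degree 1: 15−10−5 = 0 → Ȟ^1 ≅ 0
degree 2: 20−10−10 = 0 → Ȟ^2 ≅ 0


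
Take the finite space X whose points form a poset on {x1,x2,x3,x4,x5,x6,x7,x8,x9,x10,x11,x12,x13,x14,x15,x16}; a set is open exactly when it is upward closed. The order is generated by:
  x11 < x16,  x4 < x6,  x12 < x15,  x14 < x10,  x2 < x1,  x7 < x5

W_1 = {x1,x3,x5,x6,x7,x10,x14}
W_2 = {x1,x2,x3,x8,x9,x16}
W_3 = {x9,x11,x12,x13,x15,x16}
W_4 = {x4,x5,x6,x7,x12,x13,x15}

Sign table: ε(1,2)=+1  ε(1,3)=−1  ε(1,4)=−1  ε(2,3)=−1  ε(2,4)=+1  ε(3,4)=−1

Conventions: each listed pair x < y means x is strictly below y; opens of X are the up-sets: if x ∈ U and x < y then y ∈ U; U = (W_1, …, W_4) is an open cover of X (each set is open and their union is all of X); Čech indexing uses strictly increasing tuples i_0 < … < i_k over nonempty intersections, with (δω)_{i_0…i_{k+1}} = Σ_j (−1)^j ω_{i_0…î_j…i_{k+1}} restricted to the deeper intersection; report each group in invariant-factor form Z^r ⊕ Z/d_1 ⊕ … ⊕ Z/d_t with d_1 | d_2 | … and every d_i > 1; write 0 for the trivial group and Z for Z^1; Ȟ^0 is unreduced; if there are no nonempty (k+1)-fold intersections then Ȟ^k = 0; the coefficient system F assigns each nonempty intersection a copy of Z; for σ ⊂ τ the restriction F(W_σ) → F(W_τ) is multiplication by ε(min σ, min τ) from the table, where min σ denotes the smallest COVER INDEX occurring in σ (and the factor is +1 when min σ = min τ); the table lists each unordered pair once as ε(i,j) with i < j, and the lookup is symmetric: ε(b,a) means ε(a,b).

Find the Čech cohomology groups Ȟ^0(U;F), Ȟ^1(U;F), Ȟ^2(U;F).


cover nerve:
  W12={x1,x3} W14={x5,x6,x7} W23={x9,x16} W34={x12,x13,x15}
C dims 4,4; δ0: rk 4, SNF 1^3·2
Ȟ^0: (4−4)−0=0 ⇒ 0
Ȟ^1: (4−0)−4=0 plus torsion [2] ⇒ Z/2
Ȟ^2: (0−0)−0=0 ⇒ 0

Ȟ^0(U;F) ≅ 0, Ȟ^1(U;F) ≅ Z/2, Ȟ^2(U;F) ≅ 0


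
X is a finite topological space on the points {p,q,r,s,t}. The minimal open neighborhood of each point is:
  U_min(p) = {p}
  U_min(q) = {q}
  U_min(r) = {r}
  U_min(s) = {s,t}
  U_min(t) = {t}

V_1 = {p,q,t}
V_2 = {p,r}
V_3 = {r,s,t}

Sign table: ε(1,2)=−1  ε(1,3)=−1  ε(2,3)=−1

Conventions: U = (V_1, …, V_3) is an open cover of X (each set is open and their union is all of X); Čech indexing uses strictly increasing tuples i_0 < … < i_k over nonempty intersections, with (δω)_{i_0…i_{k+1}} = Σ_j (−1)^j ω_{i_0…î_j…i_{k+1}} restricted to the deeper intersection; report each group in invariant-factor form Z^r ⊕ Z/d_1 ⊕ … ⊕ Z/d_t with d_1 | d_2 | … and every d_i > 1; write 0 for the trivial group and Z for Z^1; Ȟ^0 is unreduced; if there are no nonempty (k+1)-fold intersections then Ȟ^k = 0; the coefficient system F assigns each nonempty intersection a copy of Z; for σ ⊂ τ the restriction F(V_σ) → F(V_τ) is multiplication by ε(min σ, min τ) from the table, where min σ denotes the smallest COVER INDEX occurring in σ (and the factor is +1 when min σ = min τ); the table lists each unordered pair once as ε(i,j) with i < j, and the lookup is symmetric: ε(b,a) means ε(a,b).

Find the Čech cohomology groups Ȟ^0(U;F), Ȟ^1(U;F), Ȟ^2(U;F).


intersection data:
  V12={p} V13={t} V23={r}
C dims 3,3; δ0: rk 3, SNF 1^2·2
Ȟ^0 = (3 − 3) − 0 = 0, so Ȟ^0 ≅ 0
Ȟ^1 = (3 − 0) − 3 = 0 plus torsion [2], so Ȟ^1 ≅ Z/2
Ȟ^2 = (0 − 0) − 0 = 0, so Ȟ^2 ≅ 0

Ȟ^0 = 0, Ȟ^1 = Z/2, Ȟ^2 = 0


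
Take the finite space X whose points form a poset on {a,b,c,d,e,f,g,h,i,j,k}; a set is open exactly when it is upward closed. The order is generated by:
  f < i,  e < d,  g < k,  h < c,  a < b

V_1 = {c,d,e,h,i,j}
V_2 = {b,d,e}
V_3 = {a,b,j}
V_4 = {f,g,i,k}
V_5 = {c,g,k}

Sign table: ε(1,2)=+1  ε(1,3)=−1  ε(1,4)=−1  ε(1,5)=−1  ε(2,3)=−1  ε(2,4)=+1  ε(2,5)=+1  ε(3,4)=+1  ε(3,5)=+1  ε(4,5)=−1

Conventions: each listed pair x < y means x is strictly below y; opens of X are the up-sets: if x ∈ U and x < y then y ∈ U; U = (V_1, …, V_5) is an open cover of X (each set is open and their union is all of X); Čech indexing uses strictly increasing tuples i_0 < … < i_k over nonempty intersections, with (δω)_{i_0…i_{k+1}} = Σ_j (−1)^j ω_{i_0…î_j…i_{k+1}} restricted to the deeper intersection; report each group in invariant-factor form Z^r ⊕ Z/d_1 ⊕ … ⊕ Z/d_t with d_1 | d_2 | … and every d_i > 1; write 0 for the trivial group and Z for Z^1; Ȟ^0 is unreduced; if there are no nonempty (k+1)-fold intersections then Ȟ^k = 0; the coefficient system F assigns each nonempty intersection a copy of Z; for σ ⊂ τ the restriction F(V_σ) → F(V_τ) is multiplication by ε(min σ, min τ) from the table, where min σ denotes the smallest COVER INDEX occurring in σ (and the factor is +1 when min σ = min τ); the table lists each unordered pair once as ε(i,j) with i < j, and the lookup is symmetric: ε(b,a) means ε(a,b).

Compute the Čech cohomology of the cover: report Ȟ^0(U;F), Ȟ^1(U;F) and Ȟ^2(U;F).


nerve of the cover:
  V12={d,e} V13={j} V14={i} V15={c} V23={b} V45={g,k}
C dims 5,6; δ0: rk 5, SNF 1^4·2
Ȟ^0 = (5 − 5) − 0 = 0, so Ȟ^0 ≅ 0
Ȟ^1 = (6 − 0) − 5 = 1 plus torsion [2], so Ȟ^1 ≅ Z ⊕ Z/2
Ȟ^2 = (0 − 0) − 0 = 0, so Ȟ^2 ≅ 0

Ȟ^0(U;F) ≅ 0, Ȟ^1(U;F) ≅ Z ⊕ Z/2 and Ȟ^2(U;F) ≅ 0


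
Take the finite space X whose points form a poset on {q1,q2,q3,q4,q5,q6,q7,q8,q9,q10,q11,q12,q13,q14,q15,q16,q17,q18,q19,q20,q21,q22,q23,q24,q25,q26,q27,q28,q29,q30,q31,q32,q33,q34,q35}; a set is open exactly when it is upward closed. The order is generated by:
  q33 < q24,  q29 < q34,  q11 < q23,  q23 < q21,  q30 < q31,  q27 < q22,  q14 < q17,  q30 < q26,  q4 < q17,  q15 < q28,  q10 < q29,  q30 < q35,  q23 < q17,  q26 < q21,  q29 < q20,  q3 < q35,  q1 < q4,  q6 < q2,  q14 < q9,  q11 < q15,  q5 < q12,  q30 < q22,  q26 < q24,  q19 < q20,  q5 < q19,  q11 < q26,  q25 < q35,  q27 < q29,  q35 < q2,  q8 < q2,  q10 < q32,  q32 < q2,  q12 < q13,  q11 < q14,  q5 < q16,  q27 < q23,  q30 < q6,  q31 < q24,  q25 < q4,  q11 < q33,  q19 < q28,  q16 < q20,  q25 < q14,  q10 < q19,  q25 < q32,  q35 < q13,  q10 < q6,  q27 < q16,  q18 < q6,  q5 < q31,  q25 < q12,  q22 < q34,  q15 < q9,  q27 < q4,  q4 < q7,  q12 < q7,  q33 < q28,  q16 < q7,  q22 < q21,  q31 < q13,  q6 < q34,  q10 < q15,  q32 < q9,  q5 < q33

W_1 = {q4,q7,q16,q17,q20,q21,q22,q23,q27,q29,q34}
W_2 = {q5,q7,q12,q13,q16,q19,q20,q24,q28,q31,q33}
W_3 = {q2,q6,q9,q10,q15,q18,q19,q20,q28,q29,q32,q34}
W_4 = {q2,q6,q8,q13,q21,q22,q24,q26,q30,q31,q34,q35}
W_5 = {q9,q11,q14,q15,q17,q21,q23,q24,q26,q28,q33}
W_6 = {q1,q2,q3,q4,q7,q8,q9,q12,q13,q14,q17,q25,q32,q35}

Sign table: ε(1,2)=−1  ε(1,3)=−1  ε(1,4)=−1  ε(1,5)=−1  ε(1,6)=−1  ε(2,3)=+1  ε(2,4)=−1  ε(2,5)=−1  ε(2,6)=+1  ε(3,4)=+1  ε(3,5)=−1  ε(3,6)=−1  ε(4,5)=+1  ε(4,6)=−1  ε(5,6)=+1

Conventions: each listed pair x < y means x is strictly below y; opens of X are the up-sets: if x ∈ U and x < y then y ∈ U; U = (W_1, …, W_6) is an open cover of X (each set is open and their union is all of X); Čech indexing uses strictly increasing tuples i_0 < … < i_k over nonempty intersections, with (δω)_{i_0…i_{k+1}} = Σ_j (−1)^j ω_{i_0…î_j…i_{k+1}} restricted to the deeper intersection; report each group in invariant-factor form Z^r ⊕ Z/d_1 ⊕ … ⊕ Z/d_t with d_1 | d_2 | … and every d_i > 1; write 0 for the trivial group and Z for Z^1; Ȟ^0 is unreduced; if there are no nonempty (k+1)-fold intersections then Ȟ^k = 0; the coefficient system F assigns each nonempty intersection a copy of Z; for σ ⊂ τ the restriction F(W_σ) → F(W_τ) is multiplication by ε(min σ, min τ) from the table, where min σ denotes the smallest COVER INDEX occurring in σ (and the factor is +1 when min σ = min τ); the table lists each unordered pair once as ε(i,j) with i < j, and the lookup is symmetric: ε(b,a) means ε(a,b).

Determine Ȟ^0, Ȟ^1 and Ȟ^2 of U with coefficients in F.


Ȟ^0(U;F) ≅ 0,  Ȟ^1(U;F) ≅ Z/2,  Ȟ^2(U;F) ≅ Z

nonempty overlaps:
  W12={q7,q16,q20} W13={q20,q29,q34} W14={q21,q22,q34} W15={q17,q21,q23} W16={q4,q7,q17} W23={q19,q20,q28} W24={q13,q24,q31} W25={q24,q28,q33} W26={q7,q12,q13} W34={q2,q6,q34} W35={q9,q15,q28} W36={q2,q9,q32} W45={q21,q24,q26} W46={q2,q8,q13,q35} W56={q9,q14,q17}
  W123={q20} W126={q7} W134={q34} W145={q21} W156={q17} W235={q28} W245={q24} W246={q13} W346={q2} W356={q9}
C dims 6,15,10; δ0: rk 6, SNF 1^5·2; δ1: rk 9, SNF 1^9
degree 0: 6−6−0 = 0 → Ȟ^0 ≅ 0
degree 1: 15−9−6 = 0 plus torsion [2] → Ȟ^1 ≅ Z/2
degree 2: 10−0−9 = 1 → Ȟ^2 ≅ Z


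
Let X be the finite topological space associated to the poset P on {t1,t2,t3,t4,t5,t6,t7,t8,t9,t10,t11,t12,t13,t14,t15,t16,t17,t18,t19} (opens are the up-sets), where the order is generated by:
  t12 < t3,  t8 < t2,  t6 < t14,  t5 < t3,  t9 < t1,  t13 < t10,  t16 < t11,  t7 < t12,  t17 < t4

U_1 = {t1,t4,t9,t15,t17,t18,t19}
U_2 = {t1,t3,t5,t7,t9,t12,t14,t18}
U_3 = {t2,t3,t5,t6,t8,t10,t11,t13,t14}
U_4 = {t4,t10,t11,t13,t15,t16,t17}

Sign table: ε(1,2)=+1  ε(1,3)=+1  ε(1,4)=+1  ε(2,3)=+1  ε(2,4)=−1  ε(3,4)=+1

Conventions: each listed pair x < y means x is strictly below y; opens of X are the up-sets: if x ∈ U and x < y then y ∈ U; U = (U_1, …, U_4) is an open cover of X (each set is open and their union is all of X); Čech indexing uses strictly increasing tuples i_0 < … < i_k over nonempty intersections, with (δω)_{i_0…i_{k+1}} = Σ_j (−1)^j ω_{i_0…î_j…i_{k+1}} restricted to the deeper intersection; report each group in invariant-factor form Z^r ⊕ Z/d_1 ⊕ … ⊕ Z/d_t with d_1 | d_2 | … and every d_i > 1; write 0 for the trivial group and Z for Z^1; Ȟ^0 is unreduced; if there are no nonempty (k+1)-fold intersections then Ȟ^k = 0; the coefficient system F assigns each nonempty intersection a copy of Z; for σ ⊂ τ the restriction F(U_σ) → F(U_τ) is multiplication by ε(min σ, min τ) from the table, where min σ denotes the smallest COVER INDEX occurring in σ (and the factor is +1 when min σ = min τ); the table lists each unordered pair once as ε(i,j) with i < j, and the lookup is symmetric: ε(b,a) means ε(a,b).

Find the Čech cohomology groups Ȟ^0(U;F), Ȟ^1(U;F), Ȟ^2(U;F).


Ȟ^0 = Z; Ȟ^1 = Z; Ȟ^2 = 0

nonempty overlaps:
  U12={t1,t9,t18} U14={t4,t15,t17} U23={t3,t5,t14} U34={t10,t11,t13}
C dims 4,4; δ0: rk 3, SNF 1^3
degree 0: 4−3−0 = 1 → Ȟ^0 ≅ Z
degree 1: 4−0−3 = 1 → Ȟ^1 ≅ Z
degree 2: 0−0−0 = 0 → Ȟ^2 ≅ 0


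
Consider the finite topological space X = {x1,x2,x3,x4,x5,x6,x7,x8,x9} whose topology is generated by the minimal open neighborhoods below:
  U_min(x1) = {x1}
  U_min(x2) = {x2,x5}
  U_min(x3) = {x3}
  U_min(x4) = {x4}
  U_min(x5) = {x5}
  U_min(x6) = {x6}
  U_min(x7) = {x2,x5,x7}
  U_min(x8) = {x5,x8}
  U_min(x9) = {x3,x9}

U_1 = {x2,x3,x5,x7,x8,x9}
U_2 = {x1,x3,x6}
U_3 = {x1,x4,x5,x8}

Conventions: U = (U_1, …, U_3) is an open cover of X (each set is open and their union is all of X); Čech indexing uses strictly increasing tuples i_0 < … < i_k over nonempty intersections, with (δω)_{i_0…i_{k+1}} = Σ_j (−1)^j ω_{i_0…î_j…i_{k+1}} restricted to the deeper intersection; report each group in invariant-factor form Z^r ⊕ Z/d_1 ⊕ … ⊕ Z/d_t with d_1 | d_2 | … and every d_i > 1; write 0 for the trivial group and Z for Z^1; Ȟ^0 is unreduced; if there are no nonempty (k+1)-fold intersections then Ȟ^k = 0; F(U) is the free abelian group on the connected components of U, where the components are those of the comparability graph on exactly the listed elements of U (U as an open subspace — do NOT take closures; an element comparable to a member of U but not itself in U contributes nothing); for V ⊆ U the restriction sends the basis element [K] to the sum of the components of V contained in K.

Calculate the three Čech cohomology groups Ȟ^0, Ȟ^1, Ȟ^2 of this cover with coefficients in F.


nerve of the cover:
  U12={x3} U13={x5,x8} U23={x1}
components per intersection:
  U1: {x2,x5,x7,x8} {x3,x9}
  U2: {x1} {x3} {x6}
  U3: {x1} {x4} {x5,x8}
  U12: {x3}
  U13: {x5,x8}
  U23: {x1}
C dims 8,3; δ0: rk 3, SNF 1^3
Ȟ^0 = (8 − 3) − 0 = 5, so Ȟ^0 ≅ Z^5
Ȟ^1 = (3 − 0) − 3 = 0, so Ȟ^1 ≅ 0
Ȟ^2 = (0 − 0) − 0 = 0, so Ȟ^2 ≅ 0

Ȟ^0 = Z^5, Ȟ^1 = 0 and Ȟ^2 = 0


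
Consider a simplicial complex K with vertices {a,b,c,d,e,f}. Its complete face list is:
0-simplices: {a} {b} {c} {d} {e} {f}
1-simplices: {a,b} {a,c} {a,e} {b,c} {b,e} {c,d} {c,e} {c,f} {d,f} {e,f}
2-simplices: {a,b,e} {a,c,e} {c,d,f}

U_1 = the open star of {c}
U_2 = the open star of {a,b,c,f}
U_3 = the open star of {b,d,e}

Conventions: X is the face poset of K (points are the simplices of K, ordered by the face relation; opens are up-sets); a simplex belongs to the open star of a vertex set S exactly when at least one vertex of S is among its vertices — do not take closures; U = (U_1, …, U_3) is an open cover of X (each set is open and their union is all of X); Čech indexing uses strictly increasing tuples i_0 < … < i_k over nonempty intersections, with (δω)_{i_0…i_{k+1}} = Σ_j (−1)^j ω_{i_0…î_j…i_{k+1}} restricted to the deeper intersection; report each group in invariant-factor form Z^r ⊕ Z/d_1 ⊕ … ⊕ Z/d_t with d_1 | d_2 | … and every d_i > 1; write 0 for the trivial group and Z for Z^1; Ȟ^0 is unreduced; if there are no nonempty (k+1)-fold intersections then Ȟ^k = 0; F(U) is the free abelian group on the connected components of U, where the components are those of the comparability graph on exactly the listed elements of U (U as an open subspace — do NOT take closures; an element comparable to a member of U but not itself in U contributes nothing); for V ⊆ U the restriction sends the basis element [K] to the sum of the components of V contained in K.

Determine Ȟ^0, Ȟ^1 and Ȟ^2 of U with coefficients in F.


Ȟ^0 ≅ Z, Ȟ^1 ≅ Z, Ȟ^2 ≅ 0

nerve simplices:
  U1={{c},{a,c},{b,c},{c,d},{c,e},{c,f},{a,c,e},{c,d,f}} U2={{a},{b},{c},{f},{a,b},{a,c},{a,e},{b,c},{b,e},{c,d},{c,e},{c,f},{d,f},{e,f},{a,b,e},{a,c,e},{c,d,f}} U3={{b},{d},{e},{a,b},{a,e},{b,c},{b,e},{c,d},{c,e},{d,f},{e,f},{a,b,e},{a,c,e},{c,d,f}}
  U12={{c},{a,c},{b,c},{c,d},{c,e},{c,f},{a,c,e},{c,d,f}} U13={{b,c},{c,d},{c,e},{a,c,e},{c,d,f}} U23={{b},{a,b},{a,e},{b,c},{b,e},{c,d},{c,e},{d,f},{e,f},{a,b,e},{a,c,e},{c,d,f}}
  U123={{b,c},{c,d},{c,e},{a,c,e},{c,d,f}}
components per intersection:
  U1: {{c},{a,c},{b,c},{c,d},{c,e},{c,f},{a,c,e},{c,d,f}}
  U2: {{a},{b},{c},{f},{a,b},{a,c},{a,e},{b,c},{b,e},{c,d},{c,e},{c,f},{d,f},{e,f},{a,b,e},{a,c,e},{c,d,f}}
  U3: {{b},{e},{a,b},{a,e},{b,c},{b,e},{c,e},{e,f},{a,b,e},{a,c,e}} {{d},{c,d},{d,f},{c,d,f}}
  U12: {{c},{a,c},{b,c},{c,d},{c,e},{c,f},{a,c,e},{c,d,f}}
  U13: {{b,c}} {{c,d},{c,d,f}} {{c,e},{a,c,e}}
  U23: {{b},{a,b},{a,e},{b,c},{b,e},{c,e},{a,b,e},{a,c,e}} {{c,d},{d,f},{c,d,f}} {{e,f}}
  U123: {{b,c}} {{c,d},{c,d,f}} {{c,e},{a,c,e}}
C dims 4,7,3; δ0: rk 3, SNF 1^3; δ1: rk 3, SNF 1^3
degree 0: 4−3−0 = 1 → Ȟ^0 ≅ Z
degree 1: 7−3−3 = 1 → Ȟ^1 ≅ Z
degree 2: 3−0−3 = 0 → Ȟ^2 ≅ 0


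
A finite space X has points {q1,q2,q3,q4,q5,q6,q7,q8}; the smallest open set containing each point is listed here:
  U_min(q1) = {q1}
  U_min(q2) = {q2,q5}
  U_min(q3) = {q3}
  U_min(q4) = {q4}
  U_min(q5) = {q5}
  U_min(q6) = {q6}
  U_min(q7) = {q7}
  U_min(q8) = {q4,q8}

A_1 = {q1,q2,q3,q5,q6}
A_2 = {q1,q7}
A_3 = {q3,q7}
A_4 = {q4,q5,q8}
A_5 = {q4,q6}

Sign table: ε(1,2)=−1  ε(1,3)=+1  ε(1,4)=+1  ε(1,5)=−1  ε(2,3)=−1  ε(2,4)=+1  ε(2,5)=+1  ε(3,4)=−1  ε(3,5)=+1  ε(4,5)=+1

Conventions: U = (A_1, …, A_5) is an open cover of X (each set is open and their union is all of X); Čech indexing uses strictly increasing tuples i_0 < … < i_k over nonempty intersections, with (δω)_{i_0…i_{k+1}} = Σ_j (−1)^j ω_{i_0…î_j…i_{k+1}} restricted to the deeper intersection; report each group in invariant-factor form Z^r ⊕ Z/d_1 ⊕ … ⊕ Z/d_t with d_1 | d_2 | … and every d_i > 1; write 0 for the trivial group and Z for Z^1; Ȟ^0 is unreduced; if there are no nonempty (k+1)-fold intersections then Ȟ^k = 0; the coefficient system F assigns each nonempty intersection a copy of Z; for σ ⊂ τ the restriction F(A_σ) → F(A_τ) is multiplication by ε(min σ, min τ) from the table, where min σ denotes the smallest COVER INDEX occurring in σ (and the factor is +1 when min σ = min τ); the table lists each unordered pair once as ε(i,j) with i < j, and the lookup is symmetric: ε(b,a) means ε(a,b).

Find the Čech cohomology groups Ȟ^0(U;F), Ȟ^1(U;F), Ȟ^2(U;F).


nerve of the cover:
  A12={q1} A13={q3} A14={q5} A15={q6} A23={q7} A45={q4}
C dims 5,6; δ0: rk 5, SNF 1^4·2
Ȟ^0 = (5 − 5) − 0 = 0, so Ȟ^0 ≅ 0
Ȟ^1 = (6 − 0) − 5 = 1 plus torsion [2], so Ȟ^1 ≅ Z ⊕ Z/2
Ȟ^2 = (0 − 0) − 0 = 0, so Ȟ^2 ≅ 0

Ȟ^0(U;F) ≅ 0, Ȟ^1(U;F) ≅ Z ⊕ Z/2 and Ȟ^2(U;F) ≅ 0


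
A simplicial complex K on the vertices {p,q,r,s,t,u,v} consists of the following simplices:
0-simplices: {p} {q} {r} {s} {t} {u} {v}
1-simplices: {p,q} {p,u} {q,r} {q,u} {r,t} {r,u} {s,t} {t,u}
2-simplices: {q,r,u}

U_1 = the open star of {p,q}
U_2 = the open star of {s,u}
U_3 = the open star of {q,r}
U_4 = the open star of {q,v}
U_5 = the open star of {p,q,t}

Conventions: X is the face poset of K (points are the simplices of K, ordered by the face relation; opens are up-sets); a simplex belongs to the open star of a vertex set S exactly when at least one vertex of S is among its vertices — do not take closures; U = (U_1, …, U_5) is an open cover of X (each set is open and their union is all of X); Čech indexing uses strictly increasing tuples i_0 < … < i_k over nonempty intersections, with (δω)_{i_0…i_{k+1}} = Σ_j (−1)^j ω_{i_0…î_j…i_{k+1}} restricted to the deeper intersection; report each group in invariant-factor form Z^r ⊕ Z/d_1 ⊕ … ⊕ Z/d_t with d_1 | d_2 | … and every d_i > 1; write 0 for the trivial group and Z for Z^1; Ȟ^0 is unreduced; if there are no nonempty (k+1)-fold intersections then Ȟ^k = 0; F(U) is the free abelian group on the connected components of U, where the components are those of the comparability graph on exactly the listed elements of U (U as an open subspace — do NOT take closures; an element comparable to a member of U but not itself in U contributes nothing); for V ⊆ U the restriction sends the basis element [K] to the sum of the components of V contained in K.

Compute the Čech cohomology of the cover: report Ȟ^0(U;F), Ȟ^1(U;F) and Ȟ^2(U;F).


nonempty overlaps:
  U1={{p},{q},{p,q},{p,u},{q,r},{q,u},{q,r,u}} U2={{s},{u},{p,u},{q,u},{r,u},{s,t},{t,u},{q,r,u}} U3={{q},{r},{p,q},{q,r},{q,u},{r,t},{r,u},{q,r,u}} U4={{q},{v},{p,q},{q,r},{q,u},{q,r,u}} U5={{p},{q},{t},{p,q},{p,u},{q,r},{q,u},{r,t},{s,t},{t,u},{q,r,u}}
  U12={{p,u},{q,u},{q,r,u}} U13={{q},{p,q},{q,r},{q,u},{q,r,u}} U14={{q},{p,q},{q,r},{q,u},{q,r,u}} U15={{p},{q},{p,q},{p,u},{q,r},{q,u},{q,r,u}} U23={{q,u},{r,u},{q,r,u}} U24={{q,u},{q,r,u}} U25={{p,u},{q,u},{s,t},{t,u},{q,r,u}} U34={{q},{p,q},{q,r},{q,u},{q,r,u}} U35={{q},{p,q},{q,r},{q,u},{r,t},{q,r,u}} U45={{q},{p,q},{q,r},{q,u},{q,r,u}}
  U123={{q,u},{q,r,u}} U124={{q,u},{q,r,u}} U125={{p,u},{q,u},{q,r,u}} U134={{q},{p,q},{q,r},{q,u},{q,r,u}} U135={{q},{p,q},{q,r},{q,u},{q,r,u}} U145={{q},{p,q},{q,r},{q,u},{q,r,u}} U234={{q,u},{q,r,u}} U235={{q,u},{q,r,u}} U245={{q,u},{q,r,u}} U345={{q},{p,q},{q,r},{q,u},{q,r,u}}
  U1234={{q,u},{q,r,u}} U1235={{q,u},{q,r,u}} U1245={{q,u},{q,r,u}} U1345={{q},{p,q},{q,r},{q,u},{q,r,u}} U2345={{q,u},{q,r,u}}
  U12345={{q,u},{q,r,u}}
components per intersection:
  U1: {{p},{q},{p,q},{p,u},{q,r},{q,u},{q,r,u}}
  U2: {{s},{s,t}} {{u},{p,u},{q,u},{r,u},{t,u},{q,r,u}}
  U3: {{q},{r},{p,q},{q,r},{q,u},{r,t},{r,u},{q,r,u}}
  U4: {{q},{p,q},{q,r},{q,u},{q,r,u}} {{v}}
  U5: {{p},{q},{p,q},{p,u},{q,r},{q,u},{q,r,u}} {{t},{r,t},{s,t},{t,u}}
  U12: {{p,u}} {{q,u},{q,r,u}}
  U13: {{q},{p,q},{q,r},{q,u},{q,r,u}}
  U14: {{q},{p,q},{q,r},{q,u},{q,r,u}}
  U15: {{p},{q},{p,q},{p,u},{q,r},{q,u},{q,r,u}}
  U23: {{q,u},{r,u},{q,r,u}}
  U24: {{q,u},{q,r,u}}
  U25: {{p,u}} {{q,u},{q,r,u}} {{s,t}} {{t,u}}
  U34: {{q},{p,q},{q,r},{q,u},{q,r,u}}
  U35: {{q},{p,q},{q,r},{q,u},{q,r,u}} {{r,t}}
  U45: {{q},{p,q},{q,r},{q,u},{q,r,u}}
  U123: {{q,u},{q,r,u}}
  U124: {{q,u},{q,r,u}}
  U125: {{p,u}} {{q,u},{q,r,u}}
  U134: {{q},{p,q},{q,r},{q,u},{q,r,u}}
  U135: {{q},{p,q},{q,r},{q,u},{q,r,u}}
  U145: {{q},{p,q},{q,r},{q,u},{q,r,u}}
  U234: {{q,u},{q,r,u}}
  U235: {{q,u},{q,r,u}}
  U245: {{q,u},{q,r,u}}
  U345: {{q},{p,q},{q,r},{q,u},{q,r,u}}
  U1234: {{q,u},{q,r,u}}
  U1235: {{q,u},{q,r,u}}
  U1245: {{q,u},{q,r,u}}
  U1345: {{q},{p,q},{q,r},{q,u},{q,r,u}}
  U2345: {{q,u},{q,r,u}}
  U12345: {{q,u},{q,r,u}}
C dims 8,15,11,5; δ0: rk 6, SNF 1^6; δ1: rk 7, SNF 1^7; δ2: rk 4, SNF 1^4
degree 0: 8−6−0 = 2 → Ȟ^0 ≅ Z^2
degree 1: 15−7−6 = 2 → Ȟ^1 ≅ Z^2
degree 2: 11−4−7 = 0 → Ȟ^2 ≅ 0

Ȟ^0 ≅ Z^2, Ȟ^1 ≅ Z^2, Ȟ^2 ≅ 0


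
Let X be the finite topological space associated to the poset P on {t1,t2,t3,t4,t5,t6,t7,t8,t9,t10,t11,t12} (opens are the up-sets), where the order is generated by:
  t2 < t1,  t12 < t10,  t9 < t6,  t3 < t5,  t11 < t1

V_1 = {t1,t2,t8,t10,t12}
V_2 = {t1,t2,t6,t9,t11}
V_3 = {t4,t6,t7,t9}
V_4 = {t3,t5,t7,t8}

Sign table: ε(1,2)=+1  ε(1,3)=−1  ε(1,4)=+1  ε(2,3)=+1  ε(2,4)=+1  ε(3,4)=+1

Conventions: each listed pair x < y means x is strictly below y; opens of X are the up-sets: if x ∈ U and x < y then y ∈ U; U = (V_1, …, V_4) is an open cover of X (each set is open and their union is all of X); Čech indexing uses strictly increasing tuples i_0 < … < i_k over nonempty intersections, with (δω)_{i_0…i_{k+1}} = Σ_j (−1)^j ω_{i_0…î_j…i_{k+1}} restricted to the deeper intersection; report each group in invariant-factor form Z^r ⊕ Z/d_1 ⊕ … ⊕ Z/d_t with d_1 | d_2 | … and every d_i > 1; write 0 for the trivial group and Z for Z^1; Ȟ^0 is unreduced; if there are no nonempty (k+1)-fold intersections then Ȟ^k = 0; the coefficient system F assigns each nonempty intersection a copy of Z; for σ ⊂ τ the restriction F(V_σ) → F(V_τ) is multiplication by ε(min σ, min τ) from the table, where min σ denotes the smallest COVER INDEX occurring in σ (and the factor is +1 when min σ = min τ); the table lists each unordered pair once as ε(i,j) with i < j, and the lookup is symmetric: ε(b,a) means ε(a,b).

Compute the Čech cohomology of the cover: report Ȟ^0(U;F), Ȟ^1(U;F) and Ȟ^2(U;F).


nerve of the cover:
  V12={t1,t2} V14={t8} V23={t6,t9} V34={t7}
C dims 4,4; δ0: rk 3, SNF 1^3
Ȟ^0 = (4 − 3) − 0 = 1, so Ȟ^0 ≅ Z
Ȟ^1 = (4 − 0) − 3 = 1, so Ȟ^1 ≅ Z
Ȟ^2 = (0 − 0) − 0 = 0, so Ȟ^2 ≅ 0

Ȟ^0 ≅ Z,  Ȟ^1 ≅ Z,  Ȟ^2 ≅ 0


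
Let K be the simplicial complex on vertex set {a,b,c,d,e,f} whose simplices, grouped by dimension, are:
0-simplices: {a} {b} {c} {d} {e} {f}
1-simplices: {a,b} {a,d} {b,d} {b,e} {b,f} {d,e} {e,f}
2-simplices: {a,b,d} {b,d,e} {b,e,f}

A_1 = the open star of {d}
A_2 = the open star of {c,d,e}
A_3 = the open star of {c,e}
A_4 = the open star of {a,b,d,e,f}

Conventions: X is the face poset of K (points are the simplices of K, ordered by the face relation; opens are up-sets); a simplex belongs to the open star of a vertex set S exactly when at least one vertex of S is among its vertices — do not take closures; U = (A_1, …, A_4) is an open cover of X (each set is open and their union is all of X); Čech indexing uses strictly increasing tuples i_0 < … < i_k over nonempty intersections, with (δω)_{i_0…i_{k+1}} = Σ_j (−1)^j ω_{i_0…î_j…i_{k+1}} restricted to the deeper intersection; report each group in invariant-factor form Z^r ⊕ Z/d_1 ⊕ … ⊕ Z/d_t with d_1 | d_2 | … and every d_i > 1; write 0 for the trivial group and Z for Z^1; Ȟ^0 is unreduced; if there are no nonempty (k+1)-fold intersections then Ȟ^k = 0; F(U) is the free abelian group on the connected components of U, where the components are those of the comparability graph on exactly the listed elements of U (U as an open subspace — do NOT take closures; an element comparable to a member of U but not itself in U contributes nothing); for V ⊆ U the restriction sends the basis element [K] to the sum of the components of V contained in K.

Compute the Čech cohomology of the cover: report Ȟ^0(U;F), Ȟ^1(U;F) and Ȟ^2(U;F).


Ȟ^0(U;F) ≅ Z^2; Ȟ^1(U;F) ≅ 0; Ȟ^2(U;F) ≅ 0

nonempty overlaps:
  A1={{d},{a,d},{b,d},{d,e},{a,b,d},{b,d,e}} A2={{c},{d},{e},{a,d},{b,d},{b,e},{d,e},{e,f},{a,b,d},{b,d,e},{b,e,f}} A3={{c},{e},{b,e},{d,e},{e,f},{b,d,e},{b,e,f}} A4={{a},{b},{d},{e},{f},{a,b},{a,d},{b,d},{b,e},{b,f},{d,e},{e,f},{a,b,d},{b,d,e},{b,e,f}}
  A12={{d},{a,d},{b,d},{d,e},{a,b,d},{b,d,e}} A13={{d,e},{b,d,e}} A14={{d},{a,d},{b,d},{d,e},{a,b,d},{b,d,e}} A23={{c},{e},{b,e},{d,e},{e,f},{b,d,e},{b,e,f}} A24={{d},{e},{a,d},{b,d},{b,e},{d,e},{e,f},{a,b,d},{b,d,e},{b,e,f}} A34={{e},{b,e},{d,e},{e,f},{b,d,e},{b,e,f}}
  A123={{d,e},{b,d,e}} A124={{d},{a,d},{b,d},{d,e},{a,b,d},{b,d,e}} A134={{d,e},{b,d,e}} A234={{e},{b,e},{d,e},{e,f},{b,d,e},{b,e,f}}
  A1234={{d,e},{b,d,e}}
components per intersection:
  A1: {{d},{a,d},{b,d},{d,e},{a,b,d},{b,d,e}}
  A2: {{c}} {{d},{e},{a,d},{b,d},{b,e},{d,e},{e,f},{a,b,d},{b,d,e},{b,e,f}}
  A3: {{c}} {{e},{b,e},{d,e},{e,f},{b,d,e},{b,e,f}}
  A4: {{a},{b},{d},{e},{f},{a,b},{a,d},{b,d},{b,e},{b,f},{d,e},{e,f},{a,b,d},{b,d,e},{b,e,f}}
  A12: {{d},{a,d},{b,d},{d,e},{a,b,d},{b,d,e}}
  A13: {{d,e},{b,d,e}}
  A14: {{d},{a,d},{b,d},{d,e},{a,b,d},{b,d,e}}
  A23: {{c}} {{e},{b,e},{d,e},{e,f},{b,d,e},{b,e,f}}
  A24: {{d},{e},{a,d},{b,d},{b,e},{d,e},{e,f},{a,b,d},{b,d,e},{b,e,f}}
  A34: {{e},{b,e},{d,e},{e,f},{b,d,e},{b,e,f}}
  A123: {{d,e},{b,d,e}}
  A124: {{d},{a,d},{b,d},{d,e},{a,b,d},{b,d,e}}
  A134: {{d,e},{b,d,e}}
  A234: {{e},{b,e},{d,e},{e,f},{b,d,e},{b,e,f}}
  A1234: {{d,e},{b,d,e}}
C dims 6,7,4,1; δ0: rk 4, SNF 1^4; δ1: rk 3, SNF 1^3; δ2: rk 1, SNF 1^1
degree 0: 6−4−0 = 2 → Ȟ^0 ≅ Z^2
degree 1: 7−3−4 = 0 → Ȟ^1 ≅ 0
degree 2: 4−1−3 = 0 → Ȟ^2 ≅ 0


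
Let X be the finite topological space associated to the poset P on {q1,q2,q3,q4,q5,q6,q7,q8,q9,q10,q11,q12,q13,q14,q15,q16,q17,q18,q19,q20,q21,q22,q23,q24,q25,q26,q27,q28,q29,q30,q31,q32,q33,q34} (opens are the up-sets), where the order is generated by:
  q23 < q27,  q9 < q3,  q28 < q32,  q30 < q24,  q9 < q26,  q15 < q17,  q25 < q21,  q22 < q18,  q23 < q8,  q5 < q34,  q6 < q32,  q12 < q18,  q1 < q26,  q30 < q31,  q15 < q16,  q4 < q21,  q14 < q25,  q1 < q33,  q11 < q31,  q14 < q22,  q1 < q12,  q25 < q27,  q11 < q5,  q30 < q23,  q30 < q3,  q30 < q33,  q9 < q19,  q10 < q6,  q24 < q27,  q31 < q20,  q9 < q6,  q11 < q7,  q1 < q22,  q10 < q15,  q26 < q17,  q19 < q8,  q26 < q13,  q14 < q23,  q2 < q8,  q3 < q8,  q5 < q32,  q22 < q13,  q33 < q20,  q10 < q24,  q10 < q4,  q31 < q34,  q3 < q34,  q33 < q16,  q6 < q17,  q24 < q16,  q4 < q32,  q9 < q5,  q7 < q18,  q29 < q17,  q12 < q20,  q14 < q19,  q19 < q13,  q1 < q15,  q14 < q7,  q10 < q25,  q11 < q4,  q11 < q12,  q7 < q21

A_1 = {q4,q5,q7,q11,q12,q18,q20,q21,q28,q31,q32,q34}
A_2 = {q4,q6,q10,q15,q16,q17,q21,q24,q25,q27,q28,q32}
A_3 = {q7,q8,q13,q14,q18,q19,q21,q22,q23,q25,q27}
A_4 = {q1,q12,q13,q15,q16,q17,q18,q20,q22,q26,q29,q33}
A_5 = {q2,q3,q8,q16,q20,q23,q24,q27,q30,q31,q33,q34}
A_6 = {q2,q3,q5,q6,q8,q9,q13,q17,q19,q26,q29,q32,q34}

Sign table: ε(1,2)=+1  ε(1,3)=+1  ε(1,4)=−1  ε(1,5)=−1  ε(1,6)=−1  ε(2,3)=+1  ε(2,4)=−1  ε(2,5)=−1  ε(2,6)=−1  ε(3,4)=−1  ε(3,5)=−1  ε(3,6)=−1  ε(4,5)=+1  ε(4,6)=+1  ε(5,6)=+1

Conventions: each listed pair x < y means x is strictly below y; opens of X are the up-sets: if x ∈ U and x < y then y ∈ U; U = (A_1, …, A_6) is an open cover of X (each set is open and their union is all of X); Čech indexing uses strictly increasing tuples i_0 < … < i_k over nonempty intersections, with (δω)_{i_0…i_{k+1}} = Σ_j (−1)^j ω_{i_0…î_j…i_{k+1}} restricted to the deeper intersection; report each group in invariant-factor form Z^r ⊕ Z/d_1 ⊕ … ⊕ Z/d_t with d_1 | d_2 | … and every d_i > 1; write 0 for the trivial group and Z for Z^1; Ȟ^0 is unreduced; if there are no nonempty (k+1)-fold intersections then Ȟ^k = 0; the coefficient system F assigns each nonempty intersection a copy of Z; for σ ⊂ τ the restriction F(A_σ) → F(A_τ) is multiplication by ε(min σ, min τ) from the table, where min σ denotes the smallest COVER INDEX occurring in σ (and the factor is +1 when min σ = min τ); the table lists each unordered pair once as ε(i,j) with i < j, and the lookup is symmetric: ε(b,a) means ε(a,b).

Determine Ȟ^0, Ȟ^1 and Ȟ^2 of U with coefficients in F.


nonempty overlaps:
  A12={q4,q21,q28,q32} A13={q7,q18,q21} A14={q12,q18,q20} A15={q20,q31,q34} A16={q5,q32,q34} A23={q21,q25,q27} A24={q15,q16,q17} A25={q16,q24,q27} A26={q6,q17,q32} A34={q13,q18,q22} A35={q8,q23,q27} A36={q8,q13,q19} A45={q16,q20,q33} A46={q13,q17,q26,q29} A56={q2,q3,q8,q34}
  A123={q21} A126={q32} A134={q18} A145={q20} A156={q34} A235={q27} A245={q16} A246={q17} A346={q13} A356={q8}
C dims 6,15,10; δ0: rk 5, SNF 1^5; δ1: rk 10, SNF 1^9·2
degree 0: 6−5−0 = 1 → Ȟ^0 ≅ Z
degree 1: 15−10−5 = 0 → Ȟ^1 ≅ 0
degree 2: 10−0−10 = 0 plus torsion [2] → Ȟ^2 ≅ Z/2

Ȟ^0 ≅ Z, Ȟ^1 ≅ 0, Ȟ^2 ≅ Z/2


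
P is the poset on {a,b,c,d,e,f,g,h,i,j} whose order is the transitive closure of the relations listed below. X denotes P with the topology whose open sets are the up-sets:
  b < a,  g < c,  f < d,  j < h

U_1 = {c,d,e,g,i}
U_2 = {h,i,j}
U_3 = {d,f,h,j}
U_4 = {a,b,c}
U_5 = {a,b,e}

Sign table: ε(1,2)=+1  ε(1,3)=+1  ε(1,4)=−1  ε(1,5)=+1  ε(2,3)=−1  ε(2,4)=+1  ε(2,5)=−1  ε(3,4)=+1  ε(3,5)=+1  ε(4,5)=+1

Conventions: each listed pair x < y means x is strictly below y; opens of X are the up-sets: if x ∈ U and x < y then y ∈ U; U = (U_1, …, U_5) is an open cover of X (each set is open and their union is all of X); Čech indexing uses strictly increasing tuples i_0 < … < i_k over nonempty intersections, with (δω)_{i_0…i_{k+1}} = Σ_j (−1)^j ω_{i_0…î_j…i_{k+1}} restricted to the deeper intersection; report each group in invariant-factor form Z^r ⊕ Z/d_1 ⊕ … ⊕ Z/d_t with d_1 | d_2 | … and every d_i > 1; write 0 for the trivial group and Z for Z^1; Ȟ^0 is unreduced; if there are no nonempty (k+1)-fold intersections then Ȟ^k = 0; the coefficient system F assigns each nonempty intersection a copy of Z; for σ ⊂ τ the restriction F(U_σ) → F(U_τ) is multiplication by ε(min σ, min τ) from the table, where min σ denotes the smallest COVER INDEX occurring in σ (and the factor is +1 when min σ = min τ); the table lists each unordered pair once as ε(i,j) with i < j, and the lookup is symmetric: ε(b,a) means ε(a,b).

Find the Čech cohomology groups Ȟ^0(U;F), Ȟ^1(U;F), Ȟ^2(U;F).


Ȟ^0 ≅ 0, Ȟ^1 ≅ Z ⊕ Z/2 and Ȟ^2 ≅ 0

cover nerve:
  U12={i} U13={d} U14={c} U15={e} U23={h,j} U45={a,b}
C dims 5,6; δ0: rk 5, SNF 1^4·2
Ȟ^0: (5−5)−0=0 ⇒ 0
Ȟ^1: (6−0)−5=1 plus torsion [2] ⇒ Z ⊕ Z/2
Ȟ^2: (0−0)−0=0 ⇒ 0


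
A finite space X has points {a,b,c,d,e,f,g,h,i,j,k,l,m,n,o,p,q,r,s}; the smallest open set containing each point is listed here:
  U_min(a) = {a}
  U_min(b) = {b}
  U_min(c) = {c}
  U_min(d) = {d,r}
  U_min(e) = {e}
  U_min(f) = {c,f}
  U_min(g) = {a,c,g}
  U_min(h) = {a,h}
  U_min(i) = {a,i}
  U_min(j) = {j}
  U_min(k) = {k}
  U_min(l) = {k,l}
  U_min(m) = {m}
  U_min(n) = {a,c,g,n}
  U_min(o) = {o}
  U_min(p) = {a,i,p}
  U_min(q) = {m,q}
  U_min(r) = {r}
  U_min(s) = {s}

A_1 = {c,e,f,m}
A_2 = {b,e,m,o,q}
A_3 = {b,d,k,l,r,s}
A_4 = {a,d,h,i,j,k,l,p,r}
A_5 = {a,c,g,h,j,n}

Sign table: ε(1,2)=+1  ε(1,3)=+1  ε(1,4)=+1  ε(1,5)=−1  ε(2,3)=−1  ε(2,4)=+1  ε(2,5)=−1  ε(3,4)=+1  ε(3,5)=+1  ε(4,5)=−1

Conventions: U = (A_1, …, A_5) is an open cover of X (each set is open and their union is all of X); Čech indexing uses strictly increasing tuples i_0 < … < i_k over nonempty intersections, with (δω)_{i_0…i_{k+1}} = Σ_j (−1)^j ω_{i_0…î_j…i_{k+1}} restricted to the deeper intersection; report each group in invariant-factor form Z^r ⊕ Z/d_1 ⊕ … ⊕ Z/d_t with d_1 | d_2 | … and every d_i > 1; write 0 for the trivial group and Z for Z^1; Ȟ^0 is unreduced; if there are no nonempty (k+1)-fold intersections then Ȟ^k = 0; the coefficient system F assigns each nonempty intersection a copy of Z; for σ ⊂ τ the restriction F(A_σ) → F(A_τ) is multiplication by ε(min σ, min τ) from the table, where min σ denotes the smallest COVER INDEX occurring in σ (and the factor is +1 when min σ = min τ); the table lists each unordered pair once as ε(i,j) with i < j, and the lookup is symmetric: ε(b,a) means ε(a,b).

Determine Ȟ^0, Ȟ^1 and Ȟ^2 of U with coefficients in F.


Ȟ^0 ≅ 0; Ȟ^1 ≅ Z/2; Ȟ^2 ≅ 0

intersection data:
  A12={e,m} A15={c} A23={b} A34={d,k,l,r} A45={a,h,j}
C dims 5,5; δ0: rk 5, SNF 1^4·2
Ȟ^0 = (5 − 5) − 0 = 0, so Ȟ^0 ≅ 0
Ȟ^1 = (5 − 0) − 5 = 0 plus torsion [2], so Ȟ^1 ≅ Z/2
Ȟ^2 = (0 − 0) − 0 = 0, so Ȟ^2 ≅ 0
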